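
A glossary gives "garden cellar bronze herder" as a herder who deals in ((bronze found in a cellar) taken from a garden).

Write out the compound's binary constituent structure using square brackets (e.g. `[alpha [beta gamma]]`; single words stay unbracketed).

At the top level: head "herder"; modifier "garden cellar bronze".
"garden cellar bronze" → head "bronze" (specifically "cellar bronze"), modifier "garden".
"cellar bronze" → head "bronze", modifier "cellar".
So the structure is [[garden [cellar bronze]] herder].

[[garden [cellar bronze]] herder]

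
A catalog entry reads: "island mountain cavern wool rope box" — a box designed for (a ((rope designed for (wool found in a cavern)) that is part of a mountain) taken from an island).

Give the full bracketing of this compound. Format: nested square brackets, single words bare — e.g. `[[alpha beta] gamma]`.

[[island [mountain [[cavern wool] rope]]] box]

The outermost head in the paraphrase is "box", modified by "island mountain cavern wool rope".
Within "island mountain cavern wool rope", the head is "rope" (specifically "mountain cavern wool rope") and the modifier is "island".
Within "mountain cavern wool rope", the head is "rope" (specifically "cavern wool rope") and the modifier is "mountain".
Within "cavern wool rope", the head is "rope" and the modifier is "cavern wool".
Within "cavern wool", the head is "wool" and the modifier is "cavern".
So the structure is [[island [mountain [[cavern wool] rope]]] box].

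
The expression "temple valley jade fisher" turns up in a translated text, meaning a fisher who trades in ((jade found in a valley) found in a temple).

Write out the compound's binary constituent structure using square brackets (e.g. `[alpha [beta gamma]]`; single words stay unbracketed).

Whole compound: head "fisher", modifier "temple valley jade".
Inside "temple valley jade": head "jade" (specifically "valley jade"), modifier "temple".
Inside "valley jade": head "jade", modifier "valley".
Putting it together: [[temple [valley jade]] fisher].

[[temple [valley jade]] fisher]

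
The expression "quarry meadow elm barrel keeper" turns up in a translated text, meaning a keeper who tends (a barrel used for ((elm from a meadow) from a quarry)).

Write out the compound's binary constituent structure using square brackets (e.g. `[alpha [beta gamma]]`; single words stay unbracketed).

Overall it is a kind of keeper; the modifier is "quarry meadow elm barrel".
"quarry meadow elm barrel" → head "barrel", modifier "quarry meadow elm".
"quarry meadow elm" → head "elm" (specifically "meadow elm"), modifier "quarry".
"meadow elm" → head "elm", modifier "meadow".
So the structure is [[[quarry [meadow elm]] barrel] keeper].

[[[quarry [meadow elm]] barrel] keeper]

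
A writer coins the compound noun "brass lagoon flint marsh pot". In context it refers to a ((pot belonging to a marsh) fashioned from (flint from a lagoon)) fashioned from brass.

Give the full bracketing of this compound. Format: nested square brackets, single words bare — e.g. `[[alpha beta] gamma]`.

At the top level: head "pot" (specifically "lagoon flint marsh pot"); modifier "brass".
Within "lagoon flint marsh pot", the head is "pot" (specifically "marsh pot") and the modifier is "lagoon flint".
Within "lagoon flint", the head is "flint" and the modifier is "lagoon".
Within "marsh pot", the head is "pot" and the modifier is "marsh".
Assembled: [brass [[lagoon flint] [marsh pot]]].

[brass [[lagoon flint] [marsh pot]]]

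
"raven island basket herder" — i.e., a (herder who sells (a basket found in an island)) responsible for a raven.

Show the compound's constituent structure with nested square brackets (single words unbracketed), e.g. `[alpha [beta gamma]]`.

The outermost head in the paraphrase is "herder" (specifically "island basket herder"), modified by "raven".
Inside "island basket herder": head "herder", modifier "island basket".
Inside "island basket": head "basket", modifier "island".
So the structure is [raven [[island basket] herder]].

[raven [[island basket] herder]]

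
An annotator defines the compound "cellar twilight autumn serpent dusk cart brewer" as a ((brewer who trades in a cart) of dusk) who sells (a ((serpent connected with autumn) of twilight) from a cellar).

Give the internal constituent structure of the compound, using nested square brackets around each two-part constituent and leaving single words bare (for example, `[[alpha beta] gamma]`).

At the top level: head "brewer" (specifically "dusk cart brewer"); modifier "cellar twilight autumn serpent".
Inside "cellar twilight autumn serpent": head "serpent" (specifically "twilight autumn serpent"), modifier "cellar".
Inside "twilight autumn serpent": head "serpent" (specifically "autumn serpent"), modifier "twilight".
Inside "autumn serpent": head "serpent", modifier "autumn".
Inside "dusk cart brewer": head "brewer" (specifically "cart brewer"), modifier "dusk".
Inside "cart brewer": head "brewer", modifier "cart".
So the structure is [[cellar [twilight [autumn serpent]]] [dusk [cart brewer]]].

[[cellar [twilight [autumn serpent]]] [dusk [cart brewer]]]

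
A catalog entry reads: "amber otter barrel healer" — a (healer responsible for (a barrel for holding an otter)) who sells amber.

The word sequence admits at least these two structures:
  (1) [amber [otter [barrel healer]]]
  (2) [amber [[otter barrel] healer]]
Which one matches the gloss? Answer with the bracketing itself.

The paraphrase's head is the "healer" part ("otter barrel healer"); its modifier is "amber".
That top-level split, carried through the inner groups, gives [amber [[otter barrel] healer]].

[amber [[otter barrel] healer]]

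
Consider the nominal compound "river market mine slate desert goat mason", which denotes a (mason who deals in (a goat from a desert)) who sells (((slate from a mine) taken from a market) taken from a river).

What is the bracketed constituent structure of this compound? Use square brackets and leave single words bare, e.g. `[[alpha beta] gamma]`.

[[river [market [mine slate]]] [[desert goat] mason]]

Overall it is a kind of mason (specifically "desert goat mason"); the modifier is "river market mine slate".
"river market mine slate" → head "slate" (specifically "market mine slate"), modifier "river".
"market mine slate" → head "slate" (specifically "mine slate"), modifier "market".
"mine slate" → head "slate", modifier "mine".
"desert goat mason" → head "mason", modifier "desert goat".
"desert goat" → head "goat", modifier "desert".
Putting it together: [[river [market [mine slate]]] [[desert goat] mason]].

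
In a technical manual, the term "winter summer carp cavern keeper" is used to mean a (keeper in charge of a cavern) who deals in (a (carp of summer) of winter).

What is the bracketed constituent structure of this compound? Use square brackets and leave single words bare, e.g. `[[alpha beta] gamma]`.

Whole compound: head "keeper" (specifically "cavern keeper"), modifier "winter summer carp".
"winter summer carp" → head "carp" (specifically "summer carp"), modifier "winter".
"summer carp" → head "carp", modifier "summer".
"cavern keeper" → head "keeper", modifier "cavern".
So the structure is [[winter [summer carp]] [cavern keeper]].

[[winter [summer carp]] [cavern keeper]]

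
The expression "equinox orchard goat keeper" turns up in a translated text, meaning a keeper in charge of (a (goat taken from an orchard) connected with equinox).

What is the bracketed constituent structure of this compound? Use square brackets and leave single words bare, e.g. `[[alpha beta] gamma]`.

[[equinox [orchard goat]] keeper]

At the top level: head "keeper"; modifier "equinox orchard goat".
"equinox orchard goat" → head "goat" (specifically "orchard goat"), modifier "equinox".
"orchard goat" → head "goat", modifier "orchard".
Assembled: [[equinox [orchard goat]] keeper].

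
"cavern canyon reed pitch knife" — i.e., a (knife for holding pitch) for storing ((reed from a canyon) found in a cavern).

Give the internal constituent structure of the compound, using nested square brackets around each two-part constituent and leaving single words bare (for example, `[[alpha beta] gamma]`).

The outermost head in the paraphrase is "knife" (specifically "pitch knife"), modified by "cavern canyon reed".
Within "cavern canyon reed", the head is "reed" (specifically "canyon reed") and the modifier is "cavern".
Within "canyon reed", the head is "reed" and the modifier is "canyon".
Within "pitch knife", the head is "knife" and the modifier is "pitch".
Putting it together: [[cavern [canyon reed]] [pitch knife]].

[[cavern [canyon reed]] [pitch knife]]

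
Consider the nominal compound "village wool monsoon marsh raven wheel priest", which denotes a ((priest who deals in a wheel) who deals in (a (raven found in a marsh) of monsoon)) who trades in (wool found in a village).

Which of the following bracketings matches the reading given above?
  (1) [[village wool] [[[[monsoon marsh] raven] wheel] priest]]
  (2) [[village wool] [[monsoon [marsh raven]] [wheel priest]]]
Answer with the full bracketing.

[[village wool] [[monsoon [marsh raven]] [wheel priest]]]

The paraphrase's head is the "priest" part ("monsoon marsh raven wheel priest"); its modifier is "village wool".
That top-level split, carried through the inner groups, gives [[village wool] [[monsoon [marsh raven]] [wheel priest]]].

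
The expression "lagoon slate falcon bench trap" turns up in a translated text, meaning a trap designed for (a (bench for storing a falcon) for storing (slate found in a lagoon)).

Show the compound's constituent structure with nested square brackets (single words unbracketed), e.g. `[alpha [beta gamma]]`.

[[[lagoon slate] [falcon bench]] trap]

At the top level: head "trap"; modifier "lagoon slate falcon bench".
Within "lagoon slate falcon bench", the head is "bench" (specifically "falcon bench") and the modifier is "lagoon slate".
Within "lagoon slate", the head is "slate" and the modifier is "lagoon".
Within "falcon bench", the head is "bench" and the modifier is "falcon".
Assembled: [[[lagoon slate] [falcon bench]] trap].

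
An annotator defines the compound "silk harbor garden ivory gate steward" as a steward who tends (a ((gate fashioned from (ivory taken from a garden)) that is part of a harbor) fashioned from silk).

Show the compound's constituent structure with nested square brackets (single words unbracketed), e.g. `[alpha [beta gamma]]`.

The outermost head in the paraphrase is "steward", modified by "silk harbor garden ivory gate".
Inside "silk harbor garden ivory gate": head "gate" (specifically "harbor garden ivory gate"), modifier "silk".
Inside "harbor garden ivory gate": head "gate" (specifically "garden ivory gate"), modifier "harbor".
Inside "garden ivory gate": head "gate", modifier "garden ivory".
Inside "garden ivory": head "ivory", modifier "garden".
Putting it together: [[silk [harbor [[garden ivory] gate]]] steward].

[[silk [harbor [[garden ivory] gate]]] steward]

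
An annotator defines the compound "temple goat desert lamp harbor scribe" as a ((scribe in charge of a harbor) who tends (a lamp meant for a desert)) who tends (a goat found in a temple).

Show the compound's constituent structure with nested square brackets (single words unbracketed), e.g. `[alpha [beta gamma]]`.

[[temple goat] [[desert lamp] [harbor scribe]]]

The outermost head in the paraphrase is "scribe" (specifically "desert lamp harbor scribe"), modified by "temple goat".
"temple goat" → head "goat", modifier "temple".
"desert lamp harbor scribe" → head "scribe" (specifically "harbor scribe"), modifier "desert lamp".
"desert lamp" → head "lamp", modifier "desert".
"harbor scribe" → head "scribe", modifier "harbor".
Putting it together: [[temple goat] [[desert lamp] [harbor scribe]]].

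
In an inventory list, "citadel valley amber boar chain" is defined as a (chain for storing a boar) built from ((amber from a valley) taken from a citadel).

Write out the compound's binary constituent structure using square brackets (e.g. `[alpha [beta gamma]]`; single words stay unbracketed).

[[citadel [valley amber]] [boar chain]]

The outermost head in the paraphrase is "chain" (specifically "boar chain"), modified by "citadel valley amber".
Within "citadel valley amber", the head is "amber" (specifically "valley amber") and the modifier is "citadel".
Within "valley amber", the head is "amber" and the modifier is "valley".
Within "boar chain", the head is "chain" and the modifier is "boar".
So the structure is [[citadel [valley amber]] [boar chain]].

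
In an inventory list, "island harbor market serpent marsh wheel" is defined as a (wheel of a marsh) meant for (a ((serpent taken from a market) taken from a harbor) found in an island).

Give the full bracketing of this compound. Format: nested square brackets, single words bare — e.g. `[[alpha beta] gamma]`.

The outermost head in the paraphrase is "wheel" (specifically "marsh wheel"), modified by "island harbor market serpent".
Within "island harbor market serpent", the head is "serpent" (specifically "harbor market serpent") and the modifier is "island".
Within "harbor market serpent", the head is "serpent" (specifically "market serpent") and the modifier is "harbor".
Within "market serpent", the head is "serpent" and the modifier is "market".
Within "marsh wheel", the head is "wheel" and the modifier is "marsh".
So the structure is [[island [harbor [market serpent]]] [marsh wheel]].

[[island [harbor [market serpent]]] [marsh wheel]]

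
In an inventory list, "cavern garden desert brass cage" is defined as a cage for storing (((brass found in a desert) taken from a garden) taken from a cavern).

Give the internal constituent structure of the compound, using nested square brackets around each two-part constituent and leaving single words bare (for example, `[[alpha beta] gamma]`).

[[cavern [garden [desert brass]]] cage]

The outermost head in the paraphrase is "cage", modified by "cavern garden desert brass".
"cavern garden desert brass" → head "brass" (specifically "garden desert brass"), modifier "cavern".
"garden desert brass" → head "brass" (specifically "desert brass"), modifier "garden".
"desert brass" → head "brass", modifier "desert".
Putting it together: [[cavern [garden [desert brass]]] cage].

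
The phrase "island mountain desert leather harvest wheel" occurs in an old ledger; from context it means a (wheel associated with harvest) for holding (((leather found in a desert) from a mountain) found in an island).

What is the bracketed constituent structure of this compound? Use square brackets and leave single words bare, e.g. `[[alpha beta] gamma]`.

The outermost head in the paraphrase is "wheel" (specifically "harvest wheel"), modified by "island mountain desert leather".
Inside "island mountain desert leather": head "leather" (specifically "mountain desert leather"), modifier "island".
Inside "mountain desert leather": head "leather" (specifically "desert leather"), modifier "mountain".
Inside "desert leather": head "leather", modifier "desert".
Inside "harvest wheel": head "wheel", modifier "harvest".
Assembled: [[island [mountain [desert leather]]] [harvest wheel]].

[[island [mountain [desert leather]]] [harvest wheel]]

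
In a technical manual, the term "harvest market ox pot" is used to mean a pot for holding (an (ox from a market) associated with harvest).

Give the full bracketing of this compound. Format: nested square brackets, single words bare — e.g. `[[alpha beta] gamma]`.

[[harvest [market ox]] pot]

At the top level: head "pot"; modifier "harvest market ox".
Within "harvest market ox", the head is "ox" (specifically "market ox") and the modifier is "harvest".
Within "market ox", the head is "ox" and the modifier is "market".
Putting it together: [[harvest [market ox]] pot].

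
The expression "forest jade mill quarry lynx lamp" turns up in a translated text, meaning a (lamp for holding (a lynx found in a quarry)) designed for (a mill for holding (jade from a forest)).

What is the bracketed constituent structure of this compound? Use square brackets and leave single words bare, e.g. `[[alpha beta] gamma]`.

Overall it is a kind of lamp (specifically "quarry lynx lamp"); the modifier is "forest jade mill".
"forest jade mill" → head "mill", modifier "forest jade".
"forest jade" → head "jade", modifier "forest".
"quarry lynx lamp" → head "lamp", modifier "quarry lynx".
"quarry lynx" → head "lynx", modifier "quarry".
So the structure is [[[forest jade] mill] [[quarry lynx] lamp]].

[[[forest jade] mill] [[quarry lynx] lamp]]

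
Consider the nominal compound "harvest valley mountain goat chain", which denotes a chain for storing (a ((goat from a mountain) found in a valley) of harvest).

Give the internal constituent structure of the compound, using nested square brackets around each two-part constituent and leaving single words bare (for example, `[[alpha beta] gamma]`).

The outermost head in the paraphrase is "chain", modified by "harvest valley mountain goat".
Inside "harvest valley mountain goat": head "goat" (specifically "valley mountain goat"), modifier "harvest".
Inside "valley mountain goat": head "goat" (specifically "mountain goat"), modifier "valley".
Inside "mountain goat": head "goat", modifier "mountain".
Putting it together: [[harvest [valley [mountain goat]]] chain].

[[harvest [valley [mountain goat]]] chain]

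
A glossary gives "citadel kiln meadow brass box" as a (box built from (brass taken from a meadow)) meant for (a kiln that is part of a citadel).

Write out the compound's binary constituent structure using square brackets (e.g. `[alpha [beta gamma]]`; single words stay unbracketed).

[[citadel kiln] [[meadow brass] box]]

At the top level: head "box" (specifically "meadow brass box"); modifier "citadel kiln".
"citadel kiln" → head "kiln", modifier "citadel".
"meadow brass box" → head "box", modifier "meadow brass".
"meadow brass" → head "brass", modifier "meadow".
Assembled: [[citadel kiln] [[meadow brass] box]].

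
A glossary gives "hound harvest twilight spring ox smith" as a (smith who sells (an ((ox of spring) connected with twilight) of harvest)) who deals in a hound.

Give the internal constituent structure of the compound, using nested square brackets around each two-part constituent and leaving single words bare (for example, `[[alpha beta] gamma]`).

[hound [[harvest [twilight [spring ox]]] smith]]

Overall it is a kind of smith (specifically "harvest twilight spring ox smith"); the modifier is "hound".
"harvest twilight spring ox smith" → head "smith", modifier "harvest twilight spring ox".
"harvest twilight spring ox" → head "ox" (specifically "twilight spring ox"), modifier "harvest".
"twilight spring ox" → head "ox" (specifically "spring ox"), modifier "twilight".
"spring ox" → head "ox", modifier "spring".
Putting it together: [hound [[harvest [twilight [spring ox]]] smith]].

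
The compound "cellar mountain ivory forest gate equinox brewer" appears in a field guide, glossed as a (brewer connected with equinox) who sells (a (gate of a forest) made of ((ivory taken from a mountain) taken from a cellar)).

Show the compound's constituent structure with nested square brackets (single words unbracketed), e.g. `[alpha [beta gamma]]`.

[[[cellar [mountain ivory]] [forest gate]] [equinox brewer]]

At the top level: head "brewer" (specifically "equinox brewer"); modifier "cellar mountain ivory forest gate".
Within "cellar mountain ivory forest gate", the head is "gate" (specifically "forest gate") and the modifier is "cellar mountain ivory".
Within "cellar mountain ivory", the head is "ivory" (specifically "mountain ivory") and the modifier is "cellar".
Within "mountain ivory", the head is "ivory" and the modifier is "mountain".
Within "forest gate", the head is "gate" and the modifier is "forest".
Within "equinox brewer", the head is "brewer" and the modifier is "equinox".
Assembled: [[[cellar [mountain ivory]] [forest gate]] [equinox brewer]].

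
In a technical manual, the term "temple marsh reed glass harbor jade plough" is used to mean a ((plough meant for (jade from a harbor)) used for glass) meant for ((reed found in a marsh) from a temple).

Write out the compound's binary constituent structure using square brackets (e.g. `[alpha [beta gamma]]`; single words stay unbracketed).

Overall it is a kind of plough (specifically "glass harbor jade plough"); the modifier is "temple marsh reed".
Within "temple marsh reed", the head is "reed" (specifically "marsh reed") and the modifier is "temple".
Within "marsh reed", the head is "reed" and the modifier is "marsh".
Within "glass harbor jade plough", the head is "plough" (specifically "harbor jade plough") and the modifier is "glass".
Within "harbor jade plough", the head is "plough" and the modifier is "harbor jade".
Within "harbor jade", the head is "jade" and the modifier is "harbor".
Assembled: [[temple [marsh reed]] [glass [[harbor jade] plough]]].

[[temple [marsh reed]] [glass [[harbor jade] plough]]]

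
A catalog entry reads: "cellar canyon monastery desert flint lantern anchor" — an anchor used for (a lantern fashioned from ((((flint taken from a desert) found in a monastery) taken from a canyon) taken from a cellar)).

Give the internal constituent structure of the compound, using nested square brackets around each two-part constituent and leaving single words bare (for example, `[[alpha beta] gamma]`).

At the top level: head "anchor"; modifier "cellar canyon monastery desert flint lantern".
Within "cellar canyon monastery desert flint lantern", the head is "lantern" and the modifier is "cellar canyon monastery desert flint".
Within "cellar canyon monastery desert flint", the head is "flint" (specifically "canyon monastery desert flint") and the modifier is "cellar".
Within "canyon monastery desert flint", the head is "flint" (specifically "monastery desert flint") and the modifier is "canyon".
Within "monastery desert flint", the head is "flint" (specifically "desert flint") and the modifier is "monastery".
Within "desert flint", the head is "flint" and the modifier is "desert".
Assembled: [[[cellar [canyon [monastery [desert flint]]]] lantern] anchor].

[[[cellar [canyon [monastery [desert flint]]]] lantern] anchor]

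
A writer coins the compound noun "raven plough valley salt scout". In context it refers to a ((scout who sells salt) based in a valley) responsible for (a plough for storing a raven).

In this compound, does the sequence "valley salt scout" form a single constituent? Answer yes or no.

The paraphrase groups the words so that "valley salt scout" is one unit: it corresponds to a single parenthesized sub-phrase.
The full structure is [[raven plough] [valley [salt scout]]], in which [valley salt scout] is a constituent.

yes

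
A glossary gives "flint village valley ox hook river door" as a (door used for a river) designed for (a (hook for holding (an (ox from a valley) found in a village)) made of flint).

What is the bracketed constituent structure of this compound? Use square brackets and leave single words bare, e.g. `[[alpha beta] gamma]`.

[[flint [[village [valley ox]] hook]] [river door]]

At the top level: head "door" (specifically "river door"); modifier "flint village valley ox hook".
Within "flint village valley ox hook", the head is "hook" (specifically "village valley ox hook") and the modifier is "flint".
Within "village valley ox hook", the head is "hook" and the modifier is "village valley ox".
Within "village valley ox", the head is "ox" (specifically "valley ox") and the modifier is "village".
Within "valley ox", the head is "ox" and the modifier is "valley".
Within "river door", the head is "door" and the modifier is "river".
Assembled: [[flint [[village [valley ox]] hook]] [river door]].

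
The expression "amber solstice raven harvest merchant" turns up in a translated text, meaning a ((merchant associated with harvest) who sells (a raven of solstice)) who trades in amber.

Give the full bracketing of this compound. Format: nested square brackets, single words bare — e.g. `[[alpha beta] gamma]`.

[amber [[solstice raven] [harvest merchant]]]

At the top level: head "merchant" (specifically "solstice raven harvest merchant"); modifier "amber".
"solstice raven harvest merchant" → head "merchant" (specifically "harvest merchant"), modifier "solstice raven".
"solstice raven" → head "raven", modifier "solstice".
"harvest merchant" → head "merchant", modifier "harvest".
So the structure is [amber [[solstice raven] [harvest merchant]]].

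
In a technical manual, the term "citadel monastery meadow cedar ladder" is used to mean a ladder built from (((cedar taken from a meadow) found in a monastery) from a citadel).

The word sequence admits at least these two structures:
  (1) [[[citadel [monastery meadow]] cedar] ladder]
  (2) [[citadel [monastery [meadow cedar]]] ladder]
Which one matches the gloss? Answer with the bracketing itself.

The paraphrase's head is the "ladder" part ("ladder"); its modifier is "citadel monastery meadow cedar".
That top-level split, carried through the inner groups, gives [[citadel [monastery [meadow cedar]]] ladder].

[[citadel [monastery [meadow cedar]]] ladder]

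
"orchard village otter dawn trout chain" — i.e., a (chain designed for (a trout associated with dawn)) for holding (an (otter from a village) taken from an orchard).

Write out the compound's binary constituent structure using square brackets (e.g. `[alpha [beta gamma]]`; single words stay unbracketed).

[[orchard [village otter]] [[dawn trout] chain]]

Whole compound: head "chain" (specifically "dawn trout chain"), modifier "orchard village otter".
Within "orchard village otter", the head is "otter" (specifically "village otter") and the modifier is "orchard".
Within "village otter", the head is "otter" and the modifier is "village".
Within "dawn trout chain", the head is "chain" and the modifier is "dawn trout".
Within "dawn trout", the head is "trout" and the modifier is "dawn".
So the structure is [[orchard [village otter]] [[dawn trout] chain]].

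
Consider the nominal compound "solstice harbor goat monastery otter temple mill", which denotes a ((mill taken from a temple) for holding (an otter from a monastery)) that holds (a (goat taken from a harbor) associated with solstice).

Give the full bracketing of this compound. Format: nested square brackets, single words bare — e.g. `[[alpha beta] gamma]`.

[[solstice [harbor goat]] [[monastery otter] [temple mill]]]

At the top level: head "mill" (specifically "monastery otter temple mill"); modifier "solstice harbor goat".
"solstice harbor goat" → head "goat" (specifically "harbor goat"), modifier "solstice".
"harbor goat" → head "goat", modifier "harbor".
"monastery otter temple mill" → head "mill" (specifically "temple mill"), modifier "monastery otter".
"monastery otter" → head "otter", modifier "monastery".
"temple mill" → head "mill", modifier "temple".
So the structure is [[solstice [harbor goat]] [[monastery otter] [temple mill]]].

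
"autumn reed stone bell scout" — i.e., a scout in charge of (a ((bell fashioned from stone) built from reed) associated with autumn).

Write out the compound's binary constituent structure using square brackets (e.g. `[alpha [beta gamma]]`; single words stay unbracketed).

Whole compound: head "scout", modifier "autumn reed stone bell".
"autumn reed stone bell" → head "bell" (specifically "reed stone bell"), modifier "autumn".
"reed stone bell" → head "bell" (specifically "stone bell"), modifier "reed".
"stone bell" → head "bell", modifier "stone".
Putting it together: [[autumn [reed [stone bell]]] scout].

[[autumn [reed [stone bell]]] scout]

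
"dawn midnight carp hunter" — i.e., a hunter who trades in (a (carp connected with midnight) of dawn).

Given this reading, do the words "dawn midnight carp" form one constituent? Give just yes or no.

The paraphrase groups the words so that "dawn midnight carp" is one unit: it corresponds to a single parenthesized sub-phrase.
The full structure is [[dawn [midnight carp]] hunter], in which [dawn midnight carp] is a constituent.

yes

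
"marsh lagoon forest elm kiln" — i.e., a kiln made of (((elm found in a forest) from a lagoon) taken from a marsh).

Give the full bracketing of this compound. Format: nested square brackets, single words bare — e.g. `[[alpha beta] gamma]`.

[[marsh [lagoon [forest elm]]] kiln]

Overall it is a kind of kiln; the modifier is "marsh lagoon forest elm".
"marsh lagoon forest elm" → head "elm" (specifically "lagoon forest elm"), modifier "marsh".
"lagoon forest elm" → head "elm" (specifically "forest elm"), modifier "lagoon".
"forest elm" → head "elm", modifier "forest".
Assembled: [[marsh [lagoon [forest elm]]] kiln].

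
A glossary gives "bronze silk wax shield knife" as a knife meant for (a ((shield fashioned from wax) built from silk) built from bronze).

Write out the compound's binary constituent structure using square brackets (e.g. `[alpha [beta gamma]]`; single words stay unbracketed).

[[bronze [silk [wax shield]]] knife]

The outermost head in the paraphrase is "knife", modified by "bronze silk wax shield".
Inside "bronze silk wax shield": head "shield" (specifically "silk wax shield"), modifier "bronze".
Inside "silk wax shield": head "shield" (specifically "wax shield"), modifier "silk".
Inside "wax shield": head "shield", modifier "wax".
Putting it together: [[bronze [silk [wax shield]]] knife].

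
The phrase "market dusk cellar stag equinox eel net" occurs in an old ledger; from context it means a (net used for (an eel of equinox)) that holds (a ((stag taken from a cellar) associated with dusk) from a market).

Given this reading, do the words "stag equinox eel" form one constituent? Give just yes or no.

no

The top-level split is [market dusk cellar stag] [equinox eel net]; the full structure is [[market [dusk [cellar stag]]] [[equinox eel] net]].
"stag equinox eel" straddles a constituent boundary, so it is not a single unit.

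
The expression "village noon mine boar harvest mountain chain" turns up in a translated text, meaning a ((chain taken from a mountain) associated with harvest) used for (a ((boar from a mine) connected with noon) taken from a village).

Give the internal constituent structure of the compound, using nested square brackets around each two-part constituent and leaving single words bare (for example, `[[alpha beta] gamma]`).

Overall it is a kind of chain (specifically "harvest mountain chain"); the modifier is "village noon mine boar".
Inside "village noon mine boar": head "boar" (specifically "noon mine boar"), modifier "village".
Inside "noon mine boar": head "boar" (specifically "mine boar"), modifier "noon".
Inside "mine boar": head "boar", modifier "mine".
Inside "harvest mountain chain": head "chain" (specifically "mountain chain"), modifier "harvest".
Inside "mountain chain": head "chain", modifier "mountain".
Putting it together: [[village [noon [mine boar]]] [harvest [mountain chain]]].

[[village [noon [mine boar]]] [harvest [mountain chain]]]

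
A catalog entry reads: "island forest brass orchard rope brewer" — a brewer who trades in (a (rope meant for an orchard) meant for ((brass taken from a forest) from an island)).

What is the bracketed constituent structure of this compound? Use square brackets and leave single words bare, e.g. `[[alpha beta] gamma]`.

[[[island [forest brass]] [orchard rope]] brewer]

Whole compound: head "brewer", modifier "island forest brass orchard rope".
Inside "island forest brass orchard rope": head "rope" (specifically "orchard rope"), modifier "island forest brass".
Inside "island forest brass": head "brass" (specifically "forest brass"), modifier "island".
Inside "forest brass": head "brass", modifier "forest".
Inside "orchard rope": head "rope", modifier "orchard".
So the structure is [[[island [forest brass]] [orchard rope]] brewer].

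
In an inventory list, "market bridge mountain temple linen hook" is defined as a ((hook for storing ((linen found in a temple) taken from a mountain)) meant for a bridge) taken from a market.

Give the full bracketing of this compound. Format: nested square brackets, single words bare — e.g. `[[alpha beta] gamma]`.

Whole compound: head "hook" (specifically "bridge mountain temple linen hook"), modifier "market".
"bridge mountain temple linen hook" → head "hook" (specifically "mountain temple linen hook"), modifier "bridge".
"mountain temple linen hook" → head "hook", modifier "mountain temple linen".
"mountain temple linen" → head "linen" (specifically "temple linen"), modifier "mountain".
"temple linen" → head "linen", modifier "temple".
Assembled: [market [bridge [[mountain [temple linen]] hook]]].

[market [bridge [[mountain [temple linen]] hook]]]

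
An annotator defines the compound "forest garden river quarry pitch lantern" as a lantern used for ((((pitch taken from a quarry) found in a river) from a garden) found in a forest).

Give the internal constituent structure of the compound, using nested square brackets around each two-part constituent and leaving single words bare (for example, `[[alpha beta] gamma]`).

At the top level: head "lantern"; modifier "forest garden river quarry pitch".
"forest garden river quarry pitch" → head "pitch" (specifically "garden river quarry pitch"), modifier "forest".
"garden river quarry pitch" → head "pitch" (specifically "river quarry pitch"), modifier "garden".
"river quarry pitch" → head "pitch" (specifically "quarry pitch"), modifier "river".
"quarry pitch" → head "pitch", modifier "quarry".
So the structure is [[forest [garden [river [quarry pitch]]]] lantern].

[[forest [garden [river [quarry pitch]]]] lantern]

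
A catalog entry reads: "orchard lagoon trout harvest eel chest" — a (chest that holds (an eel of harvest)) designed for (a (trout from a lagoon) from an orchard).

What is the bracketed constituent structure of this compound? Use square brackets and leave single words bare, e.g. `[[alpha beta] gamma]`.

[[orchard [lagoon trout]] [[harvest eel] chest]]

The outermost head in the paraphrase is "chest" (specifically "harvest eel chest"), modified by "orchard lagoon trout".
Within "orchard lagoon trout", the head is "trout" (specifically "lagoon trout") and the modifier is "orchard".
Within "lagoon trout", the head is "trout" and the modifier is "lagoon".
Within "harvest eel chest", the head is "chest" and the modifier is "harvest eel".
Within "harvest eel", the head is "eel" and the modifier is "harvest".
So the structure is [[orchard [lagoon trout]] [[harvest eel] chest]].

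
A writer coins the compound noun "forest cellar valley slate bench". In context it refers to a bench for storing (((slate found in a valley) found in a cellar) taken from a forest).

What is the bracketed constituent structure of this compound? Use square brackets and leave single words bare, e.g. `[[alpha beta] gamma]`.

Whole compound: head "bench", modifier "forest cellar valley slate".
"forest cellar valley slate" → head "slate" (specifically "cellar valley slate"), modifier "forest".
"cellar valley slate" → head "slate" (specifically "valley slate"), modifier "cellar".
"valley slate" → head "slate", modifier "valley".
Putting it together: [[forest [cellar [valley slate]]] bench].

[[forest [cellar [valley slate]]] bench]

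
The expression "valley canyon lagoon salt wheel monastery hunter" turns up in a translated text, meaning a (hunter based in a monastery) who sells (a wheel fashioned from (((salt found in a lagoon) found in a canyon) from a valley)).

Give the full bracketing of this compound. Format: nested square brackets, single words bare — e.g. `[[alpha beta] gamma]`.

At the top level: head "hunter" (specifically "monastery hunter"); modifier "valley canyon lagoon salt wheel".
Inside "valley canyon lagoon salt wheel": head "wheel", modifier "valley canyon lagoon salt".
Inside "valley canyon lagoon salt": head "salt" (specifically "canyon lagoon salt"), modifier "valley".
Inside "canyon lagoon salt": head "salt" (specifically "lagoon salt"), modifier "canyon".
Inside "lagoon salt": head "salt", modifier "lagoon".
Inside "monastery hunter": head "hunter", modifier "monastery".
So the structure is [[[valley [canyon [lagoon salt]]] wheel] [monastery hunter]].

[[[valley [canyon [lagoon salt]]] wheel] [monastery hunter]]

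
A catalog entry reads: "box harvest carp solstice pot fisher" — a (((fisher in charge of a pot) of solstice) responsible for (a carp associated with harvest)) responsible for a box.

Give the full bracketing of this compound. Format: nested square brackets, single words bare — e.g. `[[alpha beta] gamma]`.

At the top level: head "fisher" (specifically "harvest carp solstice pot fisher"); modifier "box".
"harvest carp solstice pot fisher" → head "fisher" (specifically "solstice pot fisher"), modifier "harvest carp".
"harvest carp" → head "carp", modifier "harvest".
"solstice pot fisher" → head "fisher" (specifically "pot fisher"), modifier "solstice".
"pot fisher" → head "fisher", modifier "pot".
Assembled: [box [[harvest carp] [solstice [pot fisher]]]].

[box [[harvest carp] [solstice [pot fisher]]]]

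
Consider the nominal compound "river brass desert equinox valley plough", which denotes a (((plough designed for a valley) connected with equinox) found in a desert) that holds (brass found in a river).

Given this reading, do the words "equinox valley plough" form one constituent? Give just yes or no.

yes

The paraphrase groups the words so that "equinox valley plough" is one unit: it corresponds to a single parenthesized sub-phrase.
The full structure is [[river brass] [desert [equinox [valley plough]]]], in which [equinox valley plough] is a constituent.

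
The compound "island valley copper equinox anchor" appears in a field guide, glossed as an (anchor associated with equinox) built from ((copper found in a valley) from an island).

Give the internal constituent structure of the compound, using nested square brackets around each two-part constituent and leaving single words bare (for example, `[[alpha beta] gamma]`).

[[island [valley copper]] [equinox anchor]]

Overall it is a kind of anchor (specifically "equinox anchor"); the modifier is "island valley copper".
Within "island valley copper", the head is "copper" (specifically "valley copper") and the modifier is "island".
Within "valley copper", the head is "copper" and the modifier is "valley".
Within "equinox anchor", the head is "anchor" and the modifier is "equinox".
Assembled: [[island [valley copper]] [equinox anchor]].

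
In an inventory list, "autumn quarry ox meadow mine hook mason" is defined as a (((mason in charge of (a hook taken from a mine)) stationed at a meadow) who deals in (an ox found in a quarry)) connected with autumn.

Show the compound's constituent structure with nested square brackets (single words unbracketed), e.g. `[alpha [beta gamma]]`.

[autumn [[quarry ox] [meadow [[mine hook] mason]]]]

The outermost head in the paraphrase is "mason" (specifically "quarry ox meadow mine hook mason"), modified by "autumn".
Inside "quarry ox meadow mine hook mason": head "mason" (specifically "meadow mine hook mason"), modifier "quarry ox".
Inside "quarry ox": head "ox", modifier "quarry".
Inside "meadow mine hook mason": head "mason" (specifically "mine hook mason"), modifier "meadow".
Inside "mine hook mason": head "mason", modifier "mine hook".
Inside "mine hook": head "hook", modifier "mine".
So the structure is [autumn [[quarry ox] [meadow [[mine hook] mason]]]].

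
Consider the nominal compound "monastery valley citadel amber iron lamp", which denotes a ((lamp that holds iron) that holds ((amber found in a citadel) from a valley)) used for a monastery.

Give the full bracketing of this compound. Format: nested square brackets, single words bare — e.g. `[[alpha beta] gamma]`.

Whole compound: head "lamp" (specifically "valley citadel amber iron lamp"), modifier "monastery".
Within "valley citadel amber iron lamp", the head is "lamp" (specifically "iron lamp") and the modifier is "valley citadel amber".
Within "valley citadel amber", the head is "amber" (specifically "citadel amber") and the modifier is "valley".
Within "citadel amber", the head is "amber" and the modifier is "citadel".
Within "iron lamp", the head is "lamp" and the modifier is "iron".
Putting it together: [monastery [[valley [citadel amber]] [iron lamp]]].

[monastery [[valley [citadel amber]] [iron lamp]]]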